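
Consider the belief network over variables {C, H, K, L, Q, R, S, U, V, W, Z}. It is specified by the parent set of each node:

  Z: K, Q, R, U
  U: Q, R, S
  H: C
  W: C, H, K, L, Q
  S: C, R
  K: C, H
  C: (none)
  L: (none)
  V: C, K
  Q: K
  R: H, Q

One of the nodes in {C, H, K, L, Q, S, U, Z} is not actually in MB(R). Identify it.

Parents of R: H, Q.
Ch(R) = {S, U, Z}.
Other parents of R's children:
  S also has parent C.
  U also has parents Q, S.
  Z's other parents are K, Q, U.
MB(R) = {C, H, K, Q, S, U, Z}.
L is neither a parent, child, nor co-parent of R, so it does not belong.

L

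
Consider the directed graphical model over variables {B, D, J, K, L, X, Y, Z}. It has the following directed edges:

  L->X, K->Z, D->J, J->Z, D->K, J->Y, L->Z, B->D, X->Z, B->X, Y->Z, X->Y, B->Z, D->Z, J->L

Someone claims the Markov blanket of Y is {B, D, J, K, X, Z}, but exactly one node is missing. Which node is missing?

L

A node's Markov blanket = Pa ∪ Ch ∪ (parents of Ch other than the node itself).
Pa(Y) = {J, X}.
Y's children: Z.
Parents of each child, excluding Y:
  Z also has parents B, D, J, K, L, X.
MB(Y) = {B, D, J, K, L, X, Z}.
Comparing with the claimed set, L is missing.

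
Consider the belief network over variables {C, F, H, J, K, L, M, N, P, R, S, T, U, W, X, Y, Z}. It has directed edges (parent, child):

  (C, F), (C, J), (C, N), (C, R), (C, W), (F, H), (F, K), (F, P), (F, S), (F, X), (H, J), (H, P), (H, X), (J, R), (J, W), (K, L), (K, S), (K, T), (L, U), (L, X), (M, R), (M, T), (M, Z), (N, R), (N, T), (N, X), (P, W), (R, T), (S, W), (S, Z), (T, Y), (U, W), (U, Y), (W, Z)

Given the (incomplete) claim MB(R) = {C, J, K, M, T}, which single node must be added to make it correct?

N

R's parents: C, J, M, N.
Ch(R) = {T}.
Co-parents of R (other parents of its children):
  T also has parents K, M, N.
MB(R) = {C, J, K, M, N, T}.
Comparing with the claimed set, N is missing.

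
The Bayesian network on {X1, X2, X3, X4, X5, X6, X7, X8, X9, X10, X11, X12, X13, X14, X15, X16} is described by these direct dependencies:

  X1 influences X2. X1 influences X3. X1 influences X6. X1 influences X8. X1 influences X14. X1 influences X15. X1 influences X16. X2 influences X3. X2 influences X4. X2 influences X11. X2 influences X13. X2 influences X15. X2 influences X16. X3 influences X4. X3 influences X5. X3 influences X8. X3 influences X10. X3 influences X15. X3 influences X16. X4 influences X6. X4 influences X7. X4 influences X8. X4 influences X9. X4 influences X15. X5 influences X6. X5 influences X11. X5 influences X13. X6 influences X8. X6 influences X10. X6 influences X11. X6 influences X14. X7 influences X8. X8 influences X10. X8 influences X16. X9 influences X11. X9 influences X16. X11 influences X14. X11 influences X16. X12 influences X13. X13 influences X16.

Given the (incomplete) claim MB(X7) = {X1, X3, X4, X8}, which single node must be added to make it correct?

X6

A node's Markov blanket = Pa ∪ Ch ∪ (parents of Ch other than the node itself).
Pa(X7) = {X4}.
X7 has child X8.
Other parents of X7's children:
  X8 also has parents X1, X3, X4, X6.
MB(X7) = {X1, X3, X4, X6, X8}.
Comparing with the claimed set, X6 is missing.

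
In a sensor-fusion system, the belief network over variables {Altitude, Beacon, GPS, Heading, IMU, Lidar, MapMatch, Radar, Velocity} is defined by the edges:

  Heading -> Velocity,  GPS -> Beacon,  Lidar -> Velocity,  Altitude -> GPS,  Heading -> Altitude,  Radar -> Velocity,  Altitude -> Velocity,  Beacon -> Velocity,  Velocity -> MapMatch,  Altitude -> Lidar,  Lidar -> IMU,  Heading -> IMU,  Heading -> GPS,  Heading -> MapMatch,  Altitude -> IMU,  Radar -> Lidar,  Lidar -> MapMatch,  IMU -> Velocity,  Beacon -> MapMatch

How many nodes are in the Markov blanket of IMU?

By definition, MB(IMU) is built from IMU's parents, IMU's children, and the co-parents of IMU.
Pa(IMU) = {Altitude, Heading, Lidar}.
IMU has child Velocity.
Parents of each child, excluding IMU:
  Velocity's other parents are Altitude, Beacon, Heading, Lidar, Radar.
MB(IMU) = {Altitude, Beacon, Heading, Lidar, Radar, Velocity}, which has 6 nodes.

6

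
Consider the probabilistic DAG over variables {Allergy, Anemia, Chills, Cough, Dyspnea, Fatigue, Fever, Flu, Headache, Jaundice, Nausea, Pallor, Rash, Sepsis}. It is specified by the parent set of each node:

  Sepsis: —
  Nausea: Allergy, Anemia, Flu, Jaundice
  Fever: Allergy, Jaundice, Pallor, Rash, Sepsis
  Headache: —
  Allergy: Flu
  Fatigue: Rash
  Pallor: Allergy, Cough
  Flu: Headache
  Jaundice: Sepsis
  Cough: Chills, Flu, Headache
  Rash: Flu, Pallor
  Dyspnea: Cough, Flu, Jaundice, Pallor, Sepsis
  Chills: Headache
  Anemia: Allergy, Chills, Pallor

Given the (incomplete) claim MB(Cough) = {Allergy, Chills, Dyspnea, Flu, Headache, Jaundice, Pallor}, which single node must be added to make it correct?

Cough has children Dyspnea, Pallor.
Pa(Cough) = {Chills, Flu, Headache}.
Other parents of Cough's children:
  Pallor's other parent is Allergy.
  parents(Dyspnea) \ {Cough} = {Flu, Jaundice, Pallor, Sepsis}.
MB(Cough) = {Allergy, Chills, Dyspnea, Flu, Headache, Jaundice, Pallor, Sepsis}.
Comparing with the claimed set, Sepsis is missing.

Sepsis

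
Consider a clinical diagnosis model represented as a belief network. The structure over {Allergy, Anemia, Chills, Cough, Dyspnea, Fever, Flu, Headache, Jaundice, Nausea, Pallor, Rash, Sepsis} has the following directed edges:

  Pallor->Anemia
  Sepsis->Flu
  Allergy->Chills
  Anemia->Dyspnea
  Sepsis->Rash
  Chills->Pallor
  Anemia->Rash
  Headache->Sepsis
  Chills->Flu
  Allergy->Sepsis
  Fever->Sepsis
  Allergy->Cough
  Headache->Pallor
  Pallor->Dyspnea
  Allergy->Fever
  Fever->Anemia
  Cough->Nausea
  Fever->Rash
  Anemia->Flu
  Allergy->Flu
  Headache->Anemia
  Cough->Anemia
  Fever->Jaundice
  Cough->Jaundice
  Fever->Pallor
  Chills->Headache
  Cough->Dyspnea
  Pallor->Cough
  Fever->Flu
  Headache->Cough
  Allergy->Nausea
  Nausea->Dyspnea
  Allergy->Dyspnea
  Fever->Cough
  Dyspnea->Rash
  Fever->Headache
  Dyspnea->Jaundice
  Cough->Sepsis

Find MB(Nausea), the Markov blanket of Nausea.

{Allergy, Anemia, Cough, Dyspnea, Pallor}

Recall MB(v) = parents ∪ children ∪ spouses, where spouses are the other parents of v's children.
Parents of Nausea: Allergy, Cough.
Children of Nausea: Dyspnea.
Parents of each child, excluding Nausea:
  parents(Dyspnea) \ {Nausea} = {Allergy, Anemia, Cough, Pallor}.
MB(Nausea) = {Allergy, Anemia, Cough, Dyspnea, Pallor}.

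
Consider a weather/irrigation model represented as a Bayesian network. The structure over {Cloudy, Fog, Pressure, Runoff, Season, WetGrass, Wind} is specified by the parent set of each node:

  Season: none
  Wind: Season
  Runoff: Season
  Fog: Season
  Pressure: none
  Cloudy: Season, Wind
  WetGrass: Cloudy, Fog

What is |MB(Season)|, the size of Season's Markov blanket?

4

Recall MB(v) = parents ∪ children ∪ spouses, where spouses are the other parents of v's children.
Parents of Season: none.
Ch(Season) = {Cloudy, Fog, Runoff, Wind}.
Other parents of Season's children:
  Wind: —
  Runoff: —
  Fog: —
  Cloudy: Wind
MB(Season) = {Cloudy, Fog, Runoff, Wind}, which has 4 nodes.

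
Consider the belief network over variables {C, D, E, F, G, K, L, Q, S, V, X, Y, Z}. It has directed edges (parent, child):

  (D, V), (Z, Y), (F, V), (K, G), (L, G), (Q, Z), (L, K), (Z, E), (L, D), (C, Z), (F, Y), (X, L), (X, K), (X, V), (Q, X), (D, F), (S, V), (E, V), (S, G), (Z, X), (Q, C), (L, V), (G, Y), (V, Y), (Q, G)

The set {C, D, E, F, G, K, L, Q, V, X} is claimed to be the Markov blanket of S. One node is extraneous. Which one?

C

S's parents: none.
S has children G, V.
Other parents of S's children:
  V: D, E, F, L, X
  G: K, L, Q
MB(S) = {D, E, F, G, K, L, Q, V, X}.
C is neither a parent, child, nor co-parent of S, so it does not belong.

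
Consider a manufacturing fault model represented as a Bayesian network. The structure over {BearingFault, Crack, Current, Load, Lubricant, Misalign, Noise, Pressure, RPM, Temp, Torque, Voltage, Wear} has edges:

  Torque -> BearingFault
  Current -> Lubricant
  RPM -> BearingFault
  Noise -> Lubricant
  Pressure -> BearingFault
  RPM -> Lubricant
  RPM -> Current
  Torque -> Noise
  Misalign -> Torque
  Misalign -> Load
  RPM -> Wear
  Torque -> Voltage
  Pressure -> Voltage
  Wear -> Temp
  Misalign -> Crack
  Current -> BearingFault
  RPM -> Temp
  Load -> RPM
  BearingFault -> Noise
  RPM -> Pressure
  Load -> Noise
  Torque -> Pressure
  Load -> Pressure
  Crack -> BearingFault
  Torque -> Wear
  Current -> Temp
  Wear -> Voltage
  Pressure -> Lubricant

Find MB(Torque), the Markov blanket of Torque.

A node's Markov blanket = Pa ∪ Ch ∪ (parents of Ch other than the node itself).
Pa(Torque) = {Misalign}.
Ch(Torque) = {BearingFault, Noise, Pressure, Voltage, Wear}.
Co-parents of Torque (other parents of its children):
  Wear: RPM
  Pressure: Load, RPM
  BearingFault: Crack, Current, Pressure, RPM
  Noise: BearingFault, Load
  Voltage: Pressure, Wear
Union: {Misalign} ∪ {BearingFault, Noise, Pressure, Voltage, Wear} ∪ {BearingFault, Crack, Current, Load, Pressure, RPM, Wear} = {BearingFault, Crack, Current, Load, Misalign, Noise, Pressure, RPM, Voltage, Wear}.

{BearingFault, Crack, Current, Load, Misalign, Noise, Pressure, RPM, Voltage, Wear}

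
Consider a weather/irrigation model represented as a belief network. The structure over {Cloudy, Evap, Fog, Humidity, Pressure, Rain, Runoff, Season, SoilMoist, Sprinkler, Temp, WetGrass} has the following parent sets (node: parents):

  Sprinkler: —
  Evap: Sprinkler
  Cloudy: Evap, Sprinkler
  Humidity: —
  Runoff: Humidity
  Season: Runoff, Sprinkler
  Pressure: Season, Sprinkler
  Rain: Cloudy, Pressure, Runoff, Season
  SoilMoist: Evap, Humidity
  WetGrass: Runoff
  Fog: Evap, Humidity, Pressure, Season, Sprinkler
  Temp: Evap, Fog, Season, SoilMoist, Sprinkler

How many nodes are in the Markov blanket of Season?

10

The Markov blanket of a node is its parents, its children, and the other parents of its children.
Season's parents: Runoff, Sprinkler.
Ch(Season) = {Fog, Pressure, Rain, Temp}.
Other parents of Season's children:
  parents(Pressure) \ {Season} = {Sprinkler}.
  Rain also has parents Cloudy, Pressure, Runoff.
  Fog's other parents are Evap, Humidity, Pressure, Sprinkler.
  parents(Temp) \ {Season} = {Evap, Fog, SoilMoist, Sprinkler}.
MB(Season) = {Cloudy, Evap, Fog, Humidity, Pressure, Rain, Runoff, SoilMoist, Sprinkler, Temp}, which has 10 nodes.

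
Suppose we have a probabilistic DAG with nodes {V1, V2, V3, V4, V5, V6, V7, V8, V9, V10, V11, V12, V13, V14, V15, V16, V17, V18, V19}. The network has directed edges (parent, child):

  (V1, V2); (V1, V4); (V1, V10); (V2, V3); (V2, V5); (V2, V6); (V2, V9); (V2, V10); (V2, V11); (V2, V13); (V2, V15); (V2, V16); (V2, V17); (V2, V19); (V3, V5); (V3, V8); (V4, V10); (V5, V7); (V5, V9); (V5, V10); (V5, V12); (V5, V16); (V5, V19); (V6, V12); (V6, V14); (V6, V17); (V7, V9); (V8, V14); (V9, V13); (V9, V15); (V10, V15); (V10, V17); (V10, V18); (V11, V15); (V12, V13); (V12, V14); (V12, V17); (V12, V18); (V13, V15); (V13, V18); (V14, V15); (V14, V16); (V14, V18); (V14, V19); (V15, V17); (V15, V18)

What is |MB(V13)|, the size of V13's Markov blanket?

A node's Markov blanket = Pa ∪ Ch ∪ (parents of Ch other than the node itself).
V13's parents: V2, V9, V12.
V13 has children V15, V18.
Co-parents of V13 (other parents of its children):
  V15: V2, V9, V10, V11, V14
  V18: V10, V12, V14, V15
MB(V13) = {V2, V9, V10, V11, V12, V14, V15, V18}, which has 8 nodes.

8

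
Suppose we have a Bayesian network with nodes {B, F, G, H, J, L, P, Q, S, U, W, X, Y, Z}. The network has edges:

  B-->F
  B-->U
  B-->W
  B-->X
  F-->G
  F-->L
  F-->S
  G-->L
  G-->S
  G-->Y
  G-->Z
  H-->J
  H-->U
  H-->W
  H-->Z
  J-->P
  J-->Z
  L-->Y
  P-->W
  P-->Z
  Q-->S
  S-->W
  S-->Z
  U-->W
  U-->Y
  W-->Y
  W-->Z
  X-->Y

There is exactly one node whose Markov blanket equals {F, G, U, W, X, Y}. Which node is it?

L

The target node must have every member of {F, G, U, W, X, Y} as a parent, child, or co-parent, and no others.
Parents of L: F, G; children: Y; co-parents: G, U, W, X.
These exactly cover the given set, so the node is L.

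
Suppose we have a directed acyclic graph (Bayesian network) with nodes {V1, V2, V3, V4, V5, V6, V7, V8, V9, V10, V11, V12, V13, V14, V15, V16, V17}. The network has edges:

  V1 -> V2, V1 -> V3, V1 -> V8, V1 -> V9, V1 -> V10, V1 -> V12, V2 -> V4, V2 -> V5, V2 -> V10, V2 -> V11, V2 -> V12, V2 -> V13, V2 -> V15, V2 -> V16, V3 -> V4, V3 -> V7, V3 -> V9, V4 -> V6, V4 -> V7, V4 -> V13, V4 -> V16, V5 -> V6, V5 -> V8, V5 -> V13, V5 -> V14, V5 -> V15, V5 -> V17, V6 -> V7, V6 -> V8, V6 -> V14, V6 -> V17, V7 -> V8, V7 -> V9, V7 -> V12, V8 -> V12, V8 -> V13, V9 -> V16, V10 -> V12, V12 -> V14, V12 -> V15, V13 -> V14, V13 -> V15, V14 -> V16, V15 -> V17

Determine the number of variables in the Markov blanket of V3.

6

Pa(V3) = {V1}.
V3's children: V4, V7, V9.
For each child, the remaining parents (spouses of V3):
  V4: V2
  V7: V4, V6
  V9: V1, V7
MB(V3) = {V1, V2, V4, V6, V7, V9}, which has 6 nodes.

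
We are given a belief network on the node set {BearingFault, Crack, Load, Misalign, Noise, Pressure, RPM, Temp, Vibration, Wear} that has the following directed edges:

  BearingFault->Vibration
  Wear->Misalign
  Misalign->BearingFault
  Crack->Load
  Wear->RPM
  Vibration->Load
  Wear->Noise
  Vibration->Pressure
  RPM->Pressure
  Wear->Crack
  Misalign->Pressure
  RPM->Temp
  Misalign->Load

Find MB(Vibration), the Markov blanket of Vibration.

Recall MB(v) = parents ∪ children ∪ spouses, where spouses are the other parents of v's children.
Parents of Vibration: BearingFault.
Vibration's children: Load, Pressure.
For each child, the remaining parents (spouses of Vibration):
  Pressure: Misalign, RPM
  Load: Crack, Misalign
Taking the union gives {BearingFault, Crack, Load, Misalign, Pressure, RPM}.

{BearingFault, Crack, Load, Misalign, Pressure, RPM}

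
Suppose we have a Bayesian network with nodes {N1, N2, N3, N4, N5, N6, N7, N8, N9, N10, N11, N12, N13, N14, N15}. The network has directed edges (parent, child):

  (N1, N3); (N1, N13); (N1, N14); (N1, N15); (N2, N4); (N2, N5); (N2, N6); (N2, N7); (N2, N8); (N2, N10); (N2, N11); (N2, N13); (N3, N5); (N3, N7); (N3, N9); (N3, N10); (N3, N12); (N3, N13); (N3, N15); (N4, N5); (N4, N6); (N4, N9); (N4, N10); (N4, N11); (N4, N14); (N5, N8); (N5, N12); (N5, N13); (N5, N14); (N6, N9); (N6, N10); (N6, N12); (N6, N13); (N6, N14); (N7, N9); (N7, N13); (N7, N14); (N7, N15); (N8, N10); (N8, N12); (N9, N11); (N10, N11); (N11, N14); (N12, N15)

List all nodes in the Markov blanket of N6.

Children of N6: N9, N10, N12, N13, N14.
N6 has parents N2, N4.
Other parents of N6's children:
  N9's other parents are N3, N4, N7.
  parents(N10) \ {N6} = {N2, N3, N4, N8}.
  N12's other parents are N3, N5, N8.
  N13 also has parents N1, N2, N3, N5, N7.
  N14's other parents are N1, N4, N5, N7, N11.
MB(N6) = {N1, N2, N3, N4, N5, N7, N8, N9, N10, N11, N12, N13, N14}.

{N1, N2, N3, N4, N5, N7, N8, N9, N10, N11, N12, N13, N14}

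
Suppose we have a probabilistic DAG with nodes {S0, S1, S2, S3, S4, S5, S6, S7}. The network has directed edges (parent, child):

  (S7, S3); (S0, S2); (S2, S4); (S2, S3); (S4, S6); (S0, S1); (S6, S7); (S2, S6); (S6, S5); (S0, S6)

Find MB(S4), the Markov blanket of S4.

A node's Markov blanket = Pa ∪ Ch ∪ (parents of Ch other than the node itself).
Ch(S4) = {S6}.
Pa(S4) = {S2}.
For each child, the remaining parents (spouses of S4):
  S6: S0, S2
So the Markov blanket of S4 is {S0, S2, S6}.

{S0, S2, S6}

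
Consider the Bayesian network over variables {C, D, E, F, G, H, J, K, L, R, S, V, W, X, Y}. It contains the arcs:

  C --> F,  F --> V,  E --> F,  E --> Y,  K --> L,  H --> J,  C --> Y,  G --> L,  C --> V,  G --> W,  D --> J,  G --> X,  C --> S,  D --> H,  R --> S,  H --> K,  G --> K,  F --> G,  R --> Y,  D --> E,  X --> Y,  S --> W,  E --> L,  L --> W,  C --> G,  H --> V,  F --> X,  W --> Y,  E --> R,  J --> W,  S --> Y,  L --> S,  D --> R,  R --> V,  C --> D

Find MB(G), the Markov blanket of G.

Pa(G) = {C, F}.
Ch(G) = {K, L, W, X}.
Co-parents of G (other parents of its children):
  K's other parent is H.
  parents(L) \ {G} = {E, K}.
  parents(W) \ {G} = {J, L, S}.
  X's other parent is F.
Union: {C, F} ∪ {K, L, W, X} ∪ {E, F, H, J, K, L, S} = {C, E, F, H, J, K, L, S, W, X}.

{C, E, F, H, J, K, L, S, W, X}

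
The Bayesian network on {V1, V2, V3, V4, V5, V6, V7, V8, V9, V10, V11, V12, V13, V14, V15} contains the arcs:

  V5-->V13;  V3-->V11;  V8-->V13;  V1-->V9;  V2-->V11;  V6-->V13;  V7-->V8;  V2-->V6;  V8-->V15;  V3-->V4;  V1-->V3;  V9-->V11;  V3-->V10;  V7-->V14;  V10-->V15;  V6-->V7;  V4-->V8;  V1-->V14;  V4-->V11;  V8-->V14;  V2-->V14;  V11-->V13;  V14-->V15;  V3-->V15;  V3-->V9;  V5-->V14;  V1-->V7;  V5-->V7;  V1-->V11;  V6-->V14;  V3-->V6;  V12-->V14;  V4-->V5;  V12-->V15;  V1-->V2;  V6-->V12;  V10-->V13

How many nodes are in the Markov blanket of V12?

10

Pa(V12) = {V6}.
Children of V12: V14, V15.
Co-parents of V12 (other parents of its children):
  V14: V1, V2, V5, V6, V7, V8
  V15: V3, V8, V10, V14
MB(V12) = {V1, V2, V3, V5, V6, V7, V8, V10, V14, V15}, which has 10 nodes.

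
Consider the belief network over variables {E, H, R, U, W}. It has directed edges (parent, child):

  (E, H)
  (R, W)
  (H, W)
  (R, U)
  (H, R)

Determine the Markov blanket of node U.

{R}

Recall MB(v) = parents ∪ children ∪ spouses, where spouses are the other parents of v's children.
U's children: none.
Parents of U: R.
With no children, U has no spouses; the co-parent set is empty.
So the Markov blanket of U is {R}.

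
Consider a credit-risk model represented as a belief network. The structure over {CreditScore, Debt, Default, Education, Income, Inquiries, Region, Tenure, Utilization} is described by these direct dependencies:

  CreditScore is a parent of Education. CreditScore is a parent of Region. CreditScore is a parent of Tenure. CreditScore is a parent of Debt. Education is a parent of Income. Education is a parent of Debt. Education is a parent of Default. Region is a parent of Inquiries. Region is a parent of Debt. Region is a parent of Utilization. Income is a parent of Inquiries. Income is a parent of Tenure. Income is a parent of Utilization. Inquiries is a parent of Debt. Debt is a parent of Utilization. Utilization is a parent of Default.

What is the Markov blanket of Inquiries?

{CreditScore, Debt, Education, Income, Region}

A node's Markov blanket = Pa ∪ Ch ∪ (parents of Ch other than the node itself).
Parents of Inquiries: Income, Region.
Children of Inquiries: Debt.
Parents of each child, excluding Inquiries:
  Debt also has parents CreditScore, Education, Region.
Taking the union gives {CreditScore, Debt, Education, Income, Region}.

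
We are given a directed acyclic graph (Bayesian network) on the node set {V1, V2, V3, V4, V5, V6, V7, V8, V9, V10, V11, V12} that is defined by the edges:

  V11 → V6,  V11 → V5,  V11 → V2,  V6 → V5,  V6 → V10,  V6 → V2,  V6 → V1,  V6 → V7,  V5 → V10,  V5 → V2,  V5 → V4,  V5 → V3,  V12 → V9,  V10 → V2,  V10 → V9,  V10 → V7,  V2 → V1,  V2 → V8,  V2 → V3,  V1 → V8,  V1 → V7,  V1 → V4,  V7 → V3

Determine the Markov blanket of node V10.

V10 has children V2, V7, V9.
Parents of V10: V5, V6.
Other parents of V10's children:
  V2: V5, V6, V11
  V9: V12
  V7: V1, V6
MB(V10) = {V1, V2, V5, V6, V7, V9, V11, V12}.

{V1, V2, V5, V6, V7, V9, V11, V12}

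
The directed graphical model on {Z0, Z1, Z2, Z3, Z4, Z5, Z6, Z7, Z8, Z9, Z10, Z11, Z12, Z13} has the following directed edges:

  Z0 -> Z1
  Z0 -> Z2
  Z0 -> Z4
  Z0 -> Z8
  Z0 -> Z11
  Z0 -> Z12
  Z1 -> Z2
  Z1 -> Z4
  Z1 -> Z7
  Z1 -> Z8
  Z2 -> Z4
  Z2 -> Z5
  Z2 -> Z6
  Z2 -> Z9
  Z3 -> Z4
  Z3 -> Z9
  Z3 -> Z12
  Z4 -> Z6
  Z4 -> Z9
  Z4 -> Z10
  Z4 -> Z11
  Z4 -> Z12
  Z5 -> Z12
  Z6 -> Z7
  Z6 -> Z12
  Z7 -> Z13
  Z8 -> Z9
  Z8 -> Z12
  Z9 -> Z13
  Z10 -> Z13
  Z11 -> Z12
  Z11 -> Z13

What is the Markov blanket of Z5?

Ch(Z5) = {Z12}.
Pa(Z5) = {Z2}.
Other parents of Z5's children:
  parents(Z12) \ {Z5} = {Z0, Z3, Z4, Z6, Z8, Z11}.
MB(Z5) = {Z0, Z2, Z3, Z4, Z6, Z8, Z11, Z12}.

{Z0, Z2, Z3, Z4, Z6, Z8, Z11, Z12}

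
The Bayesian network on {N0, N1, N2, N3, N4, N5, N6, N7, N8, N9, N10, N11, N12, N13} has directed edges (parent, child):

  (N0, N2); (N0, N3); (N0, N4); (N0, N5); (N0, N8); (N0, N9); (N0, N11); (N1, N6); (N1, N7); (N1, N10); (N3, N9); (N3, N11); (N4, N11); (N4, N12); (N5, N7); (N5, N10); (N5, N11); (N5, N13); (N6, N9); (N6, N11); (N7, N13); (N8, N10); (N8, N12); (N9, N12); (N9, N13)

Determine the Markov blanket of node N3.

{N0, N4, N5, N6, N9, N11}

A node's Markov blanket = Pa ∪ Ch ∪ (parents of Ch other than the node itself).
N3 has parent N0.
Ch(N3) = {N9, N11}.
Other parents of N3's children:
  parents(N9) \ {N3} = {N0, N6}.
  N11's other parents are N0, N4, N5, N6.
MB(N3) = {N0, N4, N5, N6, N9, N11}.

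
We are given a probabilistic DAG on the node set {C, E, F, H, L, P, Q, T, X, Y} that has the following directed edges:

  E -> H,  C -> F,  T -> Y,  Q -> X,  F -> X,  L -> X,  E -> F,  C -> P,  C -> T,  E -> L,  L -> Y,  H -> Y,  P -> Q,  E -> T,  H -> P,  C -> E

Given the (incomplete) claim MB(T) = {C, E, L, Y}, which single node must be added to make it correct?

H

The Markov blanket of a node is its parents, its children, and the other parents of its children.
Children of T: Y.
Parents of T: C, E.
Other parents of T's children:
  Y's other parents are H, L.
MB(T) = {C, E, H, L, Y}.
Comparing with the claimed set, H is missing.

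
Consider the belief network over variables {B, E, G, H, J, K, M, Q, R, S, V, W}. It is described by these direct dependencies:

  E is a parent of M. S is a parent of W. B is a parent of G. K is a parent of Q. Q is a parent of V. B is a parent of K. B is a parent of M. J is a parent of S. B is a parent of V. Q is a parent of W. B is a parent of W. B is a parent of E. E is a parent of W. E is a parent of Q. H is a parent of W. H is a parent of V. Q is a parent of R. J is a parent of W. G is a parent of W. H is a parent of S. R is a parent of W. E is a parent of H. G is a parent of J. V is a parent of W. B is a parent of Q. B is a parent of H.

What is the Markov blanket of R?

Parents of R: Q.
Children of R: W.
Other parents of R's children:
  parents(W) \ {R} = {B, E, G, H, J, Q, S, V}.
MB(R) = {B, E, G, H, J, Q, S, V, W}.

{B, E, G, H, J, Q, S, V, W}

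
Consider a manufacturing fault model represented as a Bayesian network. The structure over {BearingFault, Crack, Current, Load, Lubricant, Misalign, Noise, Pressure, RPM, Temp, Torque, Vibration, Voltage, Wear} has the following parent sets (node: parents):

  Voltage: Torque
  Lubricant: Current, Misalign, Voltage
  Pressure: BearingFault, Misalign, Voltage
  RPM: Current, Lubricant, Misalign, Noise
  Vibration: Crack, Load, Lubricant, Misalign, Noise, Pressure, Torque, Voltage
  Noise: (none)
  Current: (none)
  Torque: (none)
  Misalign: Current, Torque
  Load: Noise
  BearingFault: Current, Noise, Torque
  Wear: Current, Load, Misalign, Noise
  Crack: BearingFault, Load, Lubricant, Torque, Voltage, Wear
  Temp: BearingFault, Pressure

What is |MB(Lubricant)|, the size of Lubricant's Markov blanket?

Lubricant has parents Current, Misalign, Voltage.
Ch(Lubricant) = {Crack, RPM, Vibration}.
Parents of each child, excluding Lubricant:
  RPM's other parents are Current, Misalign, Noise.
  Crack's other parents are BearingFault, Load, Torque, Voltage, Wear.
  parents(Vibration) \ {Lubricant} = {Crack, Load, Misalign, Noise, Pressure, Torque, Voltage}.
MB(Lubricant) = {BearingFault, Crack, Current, Load, Misalign, Noise, Pressure, RPM, Torque, Vibration, Voltage, Wear}, which has 12 nodes.

12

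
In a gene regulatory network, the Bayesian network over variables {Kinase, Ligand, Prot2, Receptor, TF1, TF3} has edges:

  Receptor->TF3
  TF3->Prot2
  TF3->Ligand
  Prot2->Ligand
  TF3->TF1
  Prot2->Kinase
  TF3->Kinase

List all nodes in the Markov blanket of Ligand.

Ligand's parents: Prot2, TF3.
Ch(Ligand) = {}.
Ligand has no children, so there are no co-parents.
MB(Ligand) = {Prot2, TF3}.

{Prot2, TF3}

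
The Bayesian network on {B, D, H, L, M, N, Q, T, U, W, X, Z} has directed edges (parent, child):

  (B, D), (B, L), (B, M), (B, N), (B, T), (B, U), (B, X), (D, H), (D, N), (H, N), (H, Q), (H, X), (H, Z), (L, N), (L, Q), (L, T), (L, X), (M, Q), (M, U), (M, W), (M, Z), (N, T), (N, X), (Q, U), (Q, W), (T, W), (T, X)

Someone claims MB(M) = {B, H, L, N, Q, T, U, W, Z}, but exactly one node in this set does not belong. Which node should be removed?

N

Pa(M) = {B}.
Ch(M) = {Q, U, W, Z}.
Co-parents of M (other parents of its children):
  Q also has parents H, L.
  U's other parents are B, Q.
  W's other parents are Q, T.
  Z also has parent H.
MB(M) = {B, H, L, Q, T, U, W, Z}.
N is neither a parent, child, nor co-parent of M, so it does not belong.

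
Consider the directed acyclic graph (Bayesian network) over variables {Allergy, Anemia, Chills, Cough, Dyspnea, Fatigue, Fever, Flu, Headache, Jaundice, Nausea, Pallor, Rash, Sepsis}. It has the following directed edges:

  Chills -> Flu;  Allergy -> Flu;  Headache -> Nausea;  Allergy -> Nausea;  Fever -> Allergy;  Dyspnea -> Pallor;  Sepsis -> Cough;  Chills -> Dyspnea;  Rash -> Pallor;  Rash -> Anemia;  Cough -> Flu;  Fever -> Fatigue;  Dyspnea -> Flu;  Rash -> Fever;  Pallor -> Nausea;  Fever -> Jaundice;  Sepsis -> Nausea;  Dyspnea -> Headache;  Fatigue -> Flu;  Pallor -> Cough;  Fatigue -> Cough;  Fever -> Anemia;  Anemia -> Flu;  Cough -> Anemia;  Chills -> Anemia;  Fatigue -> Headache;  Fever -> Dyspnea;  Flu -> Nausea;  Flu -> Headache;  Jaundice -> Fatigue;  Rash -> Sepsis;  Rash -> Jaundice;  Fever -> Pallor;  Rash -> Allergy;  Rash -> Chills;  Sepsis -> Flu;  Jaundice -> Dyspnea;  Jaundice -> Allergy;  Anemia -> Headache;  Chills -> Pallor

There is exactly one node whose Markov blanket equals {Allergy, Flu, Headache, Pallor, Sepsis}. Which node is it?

The target node must have every member of {Allergy, Flu, Headache, Pallor, Sepsis} as a parent, child, or co-parent, and no others.
Parents of Nausea: Allergy, Flu, Headache, Pallor, Sepsis; children: none; co-parents: none.
These exactly cover the given set, so the node is Nausea.

Nausea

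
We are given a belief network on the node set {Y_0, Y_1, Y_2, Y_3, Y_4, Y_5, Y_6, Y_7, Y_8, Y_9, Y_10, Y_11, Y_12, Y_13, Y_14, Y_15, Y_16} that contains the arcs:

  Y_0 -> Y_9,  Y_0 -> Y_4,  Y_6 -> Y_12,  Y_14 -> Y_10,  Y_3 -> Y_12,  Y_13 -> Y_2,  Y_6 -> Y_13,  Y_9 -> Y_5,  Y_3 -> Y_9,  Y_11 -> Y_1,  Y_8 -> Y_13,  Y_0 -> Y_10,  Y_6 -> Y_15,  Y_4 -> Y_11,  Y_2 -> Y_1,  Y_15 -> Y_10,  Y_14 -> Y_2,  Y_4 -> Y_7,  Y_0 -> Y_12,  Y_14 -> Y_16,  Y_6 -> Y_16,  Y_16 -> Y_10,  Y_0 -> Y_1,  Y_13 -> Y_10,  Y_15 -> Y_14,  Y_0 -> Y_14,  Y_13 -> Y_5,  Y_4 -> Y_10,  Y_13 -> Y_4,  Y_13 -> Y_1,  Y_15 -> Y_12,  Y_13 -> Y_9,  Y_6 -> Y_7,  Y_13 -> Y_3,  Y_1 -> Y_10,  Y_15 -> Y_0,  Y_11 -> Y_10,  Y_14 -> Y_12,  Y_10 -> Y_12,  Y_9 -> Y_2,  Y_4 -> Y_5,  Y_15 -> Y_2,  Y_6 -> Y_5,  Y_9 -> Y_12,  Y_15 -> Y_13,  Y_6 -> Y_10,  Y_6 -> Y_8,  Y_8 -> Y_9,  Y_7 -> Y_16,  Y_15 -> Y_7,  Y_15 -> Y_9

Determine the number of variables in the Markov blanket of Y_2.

By definition, MB(Y_2) is built from Y_2's parents, Y_2's children, and the co-parents of Y_2.
Parents of Y_2: Y_9, Y_13, Y_14, Y_15.
Children of Y_2: Y_1.
Parents of each child, excluding Y_2:
  Y_1 also has parents Y_0, Y_11, Y_13.
MB(Y_2) = {Y_0, Y_1, Y_9, Y_11, Y_13, Y_14, Y_15}, which has 7 nodes.

7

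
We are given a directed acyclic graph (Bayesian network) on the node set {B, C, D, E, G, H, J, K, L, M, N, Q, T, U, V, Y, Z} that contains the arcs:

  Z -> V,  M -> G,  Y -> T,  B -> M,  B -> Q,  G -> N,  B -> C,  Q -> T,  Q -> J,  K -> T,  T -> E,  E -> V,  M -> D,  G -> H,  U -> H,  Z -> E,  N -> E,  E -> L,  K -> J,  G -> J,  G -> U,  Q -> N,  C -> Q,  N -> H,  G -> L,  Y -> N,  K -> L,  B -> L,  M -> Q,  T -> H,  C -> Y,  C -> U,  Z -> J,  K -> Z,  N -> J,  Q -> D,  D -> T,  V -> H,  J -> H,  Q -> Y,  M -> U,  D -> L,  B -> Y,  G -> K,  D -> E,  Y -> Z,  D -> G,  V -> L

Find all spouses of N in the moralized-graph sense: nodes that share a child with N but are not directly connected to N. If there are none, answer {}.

{D, K, T, U, V, Z}

Children of N: E, H, J.
  parents(E) \ {N} = {D, T, Z}.
  J also has parents G, K, Q, Z.
  H also has parents G, J, T, U, V.
Excluding nodes already adjacent to N (E, G, H, J, Q, Y), the co-parent-only contribution is {D, K, T, U, V, Z}.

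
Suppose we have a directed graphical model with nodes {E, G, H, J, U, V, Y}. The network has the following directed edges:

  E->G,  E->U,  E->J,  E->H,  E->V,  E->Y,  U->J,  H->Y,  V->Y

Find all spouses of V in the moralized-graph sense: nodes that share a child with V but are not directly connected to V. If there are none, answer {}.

Children of V: Y.
  Y: E, H
Excluding nodes already adjacent to V (E, Y), the co-parent-only contribution is {H}.

{H}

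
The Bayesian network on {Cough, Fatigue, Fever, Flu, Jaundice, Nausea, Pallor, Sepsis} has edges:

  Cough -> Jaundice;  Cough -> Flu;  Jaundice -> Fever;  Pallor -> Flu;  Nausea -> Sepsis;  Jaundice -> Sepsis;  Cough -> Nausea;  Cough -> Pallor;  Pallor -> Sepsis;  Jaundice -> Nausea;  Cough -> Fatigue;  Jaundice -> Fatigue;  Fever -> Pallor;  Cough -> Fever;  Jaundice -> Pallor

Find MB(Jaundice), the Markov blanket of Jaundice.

{Cough, Fatigue, Fever, Nausea, Pallor, Sepsis}

A node's Markov blanket = Pa ∪ Ch ∪ (parents of Ch other than the node itself).
Jaundice has parent Cough.
Jaundice's children: Fatigue, Fever, Nausea, Pallor, Sepsis.
Co-parents of Jaundice (other parents of its children):
  Fever: Cough
  Nausea: Cough
  Pallor: Cough, Fever
  Sepsis: Nausea, Pallor
  Fatigue: Cough
So the Markov blanket of Jaundice is {Cough, Fatigue, Fever, Nausea, Pallor, Sepsis}.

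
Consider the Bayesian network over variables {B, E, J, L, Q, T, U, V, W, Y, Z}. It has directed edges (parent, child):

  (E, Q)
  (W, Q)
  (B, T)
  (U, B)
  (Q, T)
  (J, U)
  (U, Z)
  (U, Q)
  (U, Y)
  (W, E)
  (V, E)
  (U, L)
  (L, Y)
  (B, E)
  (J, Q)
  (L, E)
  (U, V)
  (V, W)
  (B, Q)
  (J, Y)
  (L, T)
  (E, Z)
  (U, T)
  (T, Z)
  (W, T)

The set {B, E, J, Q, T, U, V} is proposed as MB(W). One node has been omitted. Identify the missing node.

Ch(W) = {E, Q, T}.
W has parent V.
For each child, the remaining parents (spouses of W):
  E: B, L, V
  Q: B, E, J, U
  T: B, L, Q, U
MB(W) = {B, E, J, L, Q, T, U, V}.
Comparing with the claimed set, L is missing.

L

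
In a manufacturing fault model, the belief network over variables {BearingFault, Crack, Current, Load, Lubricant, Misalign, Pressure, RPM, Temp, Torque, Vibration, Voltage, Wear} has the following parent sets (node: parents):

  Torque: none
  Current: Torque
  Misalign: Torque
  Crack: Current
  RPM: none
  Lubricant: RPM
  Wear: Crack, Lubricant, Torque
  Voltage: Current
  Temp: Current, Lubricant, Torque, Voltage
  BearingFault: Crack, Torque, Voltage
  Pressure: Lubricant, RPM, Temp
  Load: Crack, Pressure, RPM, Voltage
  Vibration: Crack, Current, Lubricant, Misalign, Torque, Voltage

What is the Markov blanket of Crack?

{BearingFault, Current, Load, Lubricant, Misalign, Pressure, RPM, Torque, Vibration, Voltage, Wear}

Crack's children: BearingFault, Load, Vibration, Wear.
Pa(Crack) = {Current}.
Co-parents of Crack (other parents of its children):
  Wear's other parents are Lubricant, Torque.
  parents(BearingFault) \ {Crack} = {Torque, Voltage}.
  Load also has parents Pressure, RPM, Voltage.
  Vibration also has parents Current, Lubricant, Misalign, Torque, Voltage.
Union: {Current} ∪ {BearingFault, Load, Vibration, Wear} ∪ {Current, Lubricant, Misalign, Pressure, RPM, Torque, Voltage} = {BearingFault, Current, Load, Lubricant, Misalign, Pressure, RPM, Torque, Vibration, Voltage, Wear}.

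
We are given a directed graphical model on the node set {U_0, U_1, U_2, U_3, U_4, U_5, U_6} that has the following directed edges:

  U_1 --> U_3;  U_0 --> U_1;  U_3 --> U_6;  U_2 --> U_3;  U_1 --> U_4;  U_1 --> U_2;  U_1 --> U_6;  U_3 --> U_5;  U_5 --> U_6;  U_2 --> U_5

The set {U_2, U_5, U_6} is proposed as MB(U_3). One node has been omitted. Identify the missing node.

The Markov blanket of a node is its parents, its children, and the other parents of its children.
U_3's parents: U_1, U_2.
U_3 has children U_5, U_6.
Parents of each child, excluding U_3:
  parents(U_5) \ {U_3} = {U_2}.
  parents(U_6) \ {U_3} = {U_1, U_5}.
MB(U_3) = {U_1, U_2, U_5, U_6}.
Comparing with the claimed set, U_1 is missing.

U_1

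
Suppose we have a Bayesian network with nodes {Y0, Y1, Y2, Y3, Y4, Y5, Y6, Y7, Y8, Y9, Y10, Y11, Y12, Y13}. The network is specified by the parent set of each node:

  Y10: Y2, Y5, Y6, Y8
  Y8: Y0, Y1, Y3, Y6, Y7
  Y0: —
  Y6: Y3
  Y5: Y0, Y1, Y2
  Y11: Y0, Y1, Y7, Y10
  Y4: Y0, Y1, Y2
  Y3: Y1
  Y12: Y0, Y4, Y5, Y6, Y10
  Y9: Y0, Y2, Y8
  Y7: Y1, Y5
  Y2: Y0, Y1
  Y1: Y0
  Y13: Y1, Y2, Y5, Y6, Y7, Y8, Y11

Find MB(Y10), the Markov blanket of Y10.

{Y0, Y1, Y2, Y4, Y5, Y6, Y7, Y8, Y11, Y12}

Pa(Y10) = {Y2, Y5, Y6, Y8}.
Ch(Y10) = {Y11, Y12}.
For each child, the remaining parents (spouses of Y10):
  Y11: Y0, Y1, Y7
  Y12: Y0, Y4, Y5, Y6
So the Markov blanket of Y10 is {Y0, Y1, Y2, Y4, Y5, Y6, Y7, Y8, Y11, Y12}.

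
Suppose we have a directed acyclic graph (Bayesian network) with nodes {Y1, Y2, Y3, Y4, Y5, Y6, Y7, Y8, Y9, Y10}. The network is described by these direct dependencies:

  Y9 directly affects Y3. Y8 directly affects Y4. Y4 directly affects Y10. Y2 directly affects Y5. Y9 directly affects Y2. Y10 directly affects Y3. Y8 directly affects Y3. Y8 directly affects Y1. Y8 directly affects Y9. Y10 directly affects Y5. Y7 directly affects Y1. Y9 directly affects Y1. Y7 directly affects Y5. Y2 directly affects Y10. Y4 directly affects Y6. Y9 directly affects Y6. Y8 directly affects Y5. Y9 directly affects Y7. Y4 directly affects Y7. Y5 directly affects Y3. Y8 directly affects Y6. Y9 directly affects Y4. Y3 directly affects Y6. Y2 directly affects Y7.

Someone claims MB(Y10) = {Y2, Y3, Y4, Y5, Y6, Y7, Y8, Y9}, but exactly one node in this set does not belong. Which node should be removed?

Recall MB(v) = parents ∪ children ∪ spouses, where spouses are the other parents of v's children.
Parents of Y10: Y2, Y4.
Y10's children: Y3, Y5.
For each child, the remaining parents (spouses of Y10):
  Y5's other parents are Y2, Y7, Y8.
  parents(Y3) \ {Y10} = {Y5, Y8, Y9}.
MB(Y10) = {Y2, Y3, Y4, Y5, Y7, Y8, Y9}.
Y6 is neither a parent, child, nor co-parent of Y10, so it does not belong.

Y6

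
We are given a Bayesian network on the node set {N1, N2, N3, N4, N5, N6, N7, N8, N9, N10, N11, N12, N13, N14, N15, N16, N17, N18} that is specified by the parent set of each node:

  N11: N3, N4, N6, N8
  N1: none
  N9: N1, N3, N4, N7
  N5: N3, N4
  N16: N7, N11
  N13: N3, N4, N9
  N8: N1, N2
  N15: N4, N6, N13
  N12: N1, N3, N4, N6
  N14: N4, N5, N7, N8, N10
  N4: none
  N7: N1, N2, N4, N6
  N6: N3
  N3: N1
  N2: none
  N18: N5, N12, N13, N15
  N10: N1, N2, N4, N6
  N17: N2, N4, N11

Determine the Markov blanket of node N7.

{N1, N2, N3, N4, N5, N6, N8, N9, N10, N11, N14, N16}

N7 has children N9, N14, N16.
Parents of N7: N1, N2, N4, N6.
Parents of each child, excluding N7:
  N9: N1, N3, N4
  N14: N4, N5, N8, N10
  N16: N11
MB(N7) = {N1, N2, N3, N4, N5, N6, N8, N9, N10, N11, N14, N16}.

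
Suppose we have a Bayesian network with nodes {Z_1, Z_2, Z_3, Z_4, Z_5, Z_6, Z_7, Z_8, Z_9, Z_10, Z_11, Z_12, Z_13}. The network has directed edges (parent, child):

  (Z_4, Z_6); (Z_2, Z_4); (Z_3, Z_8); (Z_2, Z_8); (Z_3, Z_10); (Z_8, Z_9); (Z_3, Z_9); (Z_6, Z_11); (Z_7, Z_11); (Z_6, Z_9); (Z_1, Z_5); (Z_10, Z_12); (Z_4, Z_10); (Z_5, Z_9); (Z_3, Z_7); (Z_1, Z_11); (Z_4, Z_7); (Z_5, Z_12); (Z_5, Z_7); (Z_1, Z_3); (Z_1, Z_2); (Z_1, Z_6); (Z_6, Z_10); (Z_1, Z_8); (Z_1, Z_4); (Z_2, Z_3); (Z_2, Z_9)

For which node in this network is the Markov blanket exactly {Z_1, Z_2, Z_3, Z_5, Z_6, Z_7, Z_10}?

The target node must have every member of {Z_1, Z_2, Z_3, Z_5, Z_6, Z_7, Z_10} as a parent, child, or co-parent, and no others.
Parents of Z_4: Z_1, Z_2; children: Z_6, Z_7, Z_10; co-parents: Z_1, Z_3, Z_5, Z_6.
These exactly cover the given set, so the node is Z_4.

Z_4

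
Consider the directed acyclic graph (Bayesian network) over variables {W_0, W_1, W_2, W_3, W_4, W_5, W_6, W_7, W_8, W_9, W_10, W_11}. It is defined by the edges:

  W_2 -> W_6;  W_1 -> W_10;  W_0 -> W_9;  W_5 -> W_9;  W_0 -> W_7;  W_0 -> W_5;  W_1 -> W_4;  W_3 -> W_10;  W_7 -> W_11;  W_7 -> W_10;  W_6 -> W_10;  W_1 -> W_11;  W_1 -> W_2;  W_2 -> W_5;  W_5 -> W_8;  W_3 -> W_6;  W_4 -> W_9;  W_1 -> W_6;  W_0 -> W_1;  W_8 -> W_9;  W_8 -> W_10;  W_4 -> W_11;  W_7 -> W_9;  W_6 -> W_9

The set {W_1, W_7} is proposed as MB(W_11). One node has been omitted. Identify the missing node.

W_11 has parents W_1, W_4, W_7.
W_11 has no children.
W_11 has no children, so there are no co-parents.
MB(W_11) = {W_1, W_4, W_7}.
Comparing with the claimed set, W_4 is missing.

W_4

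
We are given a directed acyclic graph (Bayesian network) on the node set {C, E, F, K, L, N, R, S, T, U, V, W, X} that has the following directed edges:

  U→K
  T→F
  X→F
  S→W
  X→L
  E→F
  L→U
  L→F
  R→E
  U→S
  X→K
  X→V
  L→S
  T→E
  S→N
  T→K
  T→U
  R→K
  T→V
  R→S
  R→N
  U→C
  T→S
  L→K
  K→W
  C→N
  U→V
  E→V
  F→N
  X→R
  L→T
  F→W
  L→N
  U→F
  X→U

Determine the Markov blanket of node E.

A node's Markov blanket = Pa ∪ Ch ∪ (parents of Ch other than the node itself).
Parents of E: R, T.
E's children: F, V.
Other parents of E's children:
  F also has parents L, T, U, X.
  parents(V) \ {E} = {T, U, X}.
So the Markov blanket of E is {F, L, R, T, U, V, X}.

{F, L, R, T, U, V, X}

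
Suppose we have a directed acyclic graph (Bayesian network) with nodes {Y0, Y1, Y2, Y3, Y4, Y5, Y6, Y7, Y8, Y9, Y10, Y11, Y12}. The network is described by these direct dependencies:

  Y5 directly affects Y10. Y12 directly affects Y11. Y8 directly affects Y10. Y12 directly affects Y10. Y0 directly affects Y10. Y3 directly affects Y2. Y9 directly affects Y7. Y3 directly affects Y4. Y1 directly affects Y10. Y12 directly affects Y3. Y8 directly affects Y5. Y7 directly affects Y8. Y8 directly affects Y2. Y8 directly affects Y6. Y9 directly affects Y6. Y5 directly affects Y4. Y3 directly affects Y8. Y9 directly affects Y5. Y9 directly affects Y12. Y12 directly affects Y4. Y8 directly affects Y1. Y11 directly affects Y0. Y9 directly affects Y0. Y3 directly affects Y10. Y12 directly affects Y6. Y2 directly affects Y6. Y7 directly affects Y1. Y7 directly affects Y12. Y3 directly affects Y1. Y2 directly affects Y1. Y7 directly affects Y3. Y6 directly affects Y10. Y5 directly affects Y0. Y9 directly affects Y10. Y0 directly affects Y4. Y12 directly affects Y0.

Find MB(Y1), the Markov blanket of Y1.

{Y0, Y2, Y3, Y5, Y6, Y7, Y8, Y9, Y10, Y12}

Y1's parents: Y2, Y3, Y7, Y8.
Y1's children: Y10.
For each child, the remaining parents (spouses of Y1):
  parents(Y10) \ {Y1} = {Y0, Y3, Y5, Y6, Y8, Y9, Y12}.
So the Markov blanket of Y1 is {Y0, Y2, Y3, Y5, Y6, Y7, Y8, Y9, Y10, Y12}.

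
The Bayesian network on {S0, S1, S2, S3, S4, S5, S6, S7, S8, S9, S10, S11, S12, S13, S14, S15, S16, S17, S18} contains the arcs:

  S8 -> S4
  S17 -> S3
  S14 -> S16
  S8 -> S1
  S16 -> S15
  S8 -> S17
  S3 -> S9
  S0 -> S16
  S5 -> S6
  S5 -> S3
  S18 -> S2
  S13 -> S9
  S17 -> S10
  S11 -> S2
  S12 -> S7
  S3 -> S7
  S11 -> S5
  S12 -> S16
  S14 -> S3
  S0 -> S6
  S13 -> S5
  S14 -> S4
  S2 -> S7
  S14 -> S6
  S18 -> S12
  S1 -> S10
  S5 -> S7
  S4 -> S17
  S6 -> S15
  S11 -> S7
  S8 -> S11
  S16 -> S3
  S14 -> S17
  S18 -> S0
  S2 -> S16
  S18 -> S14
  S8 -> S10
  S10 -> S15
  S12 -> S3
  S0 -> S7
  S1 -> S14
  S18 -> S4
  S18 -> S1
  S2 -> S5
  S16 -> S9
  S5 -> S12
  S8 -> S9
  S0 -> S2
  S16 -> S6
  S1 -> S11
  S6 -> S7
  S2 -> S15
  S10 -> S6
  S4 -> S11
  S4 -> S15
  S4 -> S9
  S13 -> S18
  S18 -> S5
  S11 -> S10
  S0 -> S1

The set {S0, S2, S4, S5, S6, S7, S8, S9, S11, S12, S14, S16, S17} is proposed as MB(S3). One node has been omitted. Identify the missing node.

S13

A node's Markov blanket = Pa ∪ Ch ∪ (parents of Ch other than the node itself).
Parents of S3: S5, S12, S14, S16, S17.
Children of S3: S7, S9.
Parents of each child, excluding S3:
  S9 also has parents S4, S8, S13, S16.
  parents(S7) \ {S3} = {S0, S2, S5, S6, S11, S12}.
MB(S3) = {S0, S2, S4, S5, S6, S7, S8, S9, S11, S12, S13, S14, S16, S17}.
Comparing with the claimed set, S13 is missing.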